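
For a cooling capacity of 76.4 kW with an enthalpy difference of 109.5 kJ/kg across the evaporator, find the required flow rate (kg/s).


m_dot = Q / dh
m_dot = 76.4 / 109.5
m_dot = 0.6977 kg/s

0.6977


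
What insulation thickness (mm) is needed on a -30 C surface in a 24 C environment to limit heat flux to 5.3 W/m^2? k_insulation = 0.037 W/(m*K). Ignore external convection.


dT = 24 - (-30) = 54 K
thickness = k * dT / q_max * 1000
thickness = 0.037 * 54 / 5.3 * 1000
thickness = 377.0 mm

377.0


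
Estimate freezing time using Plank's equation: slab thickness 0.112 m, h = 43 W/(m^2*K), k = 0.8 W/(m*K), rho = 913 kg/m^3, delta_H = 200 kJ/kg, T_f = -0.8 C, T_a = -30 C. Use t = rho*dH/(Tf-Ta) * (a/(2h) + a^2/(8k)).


dT = -0.8 - (-30) = 29.2 K
term1 = a/(2h) = 0.112/(2*43) = 0.001302325581
term2 = a^2/(8k) = 0.112^2/(8*0.8) = 0.00196
t = rho*dH*1000/dT * (term1 + term2)
t = 913*200*1000/29.2 * (0.001302325581 + 0.00196)
t = 20401 s

20401


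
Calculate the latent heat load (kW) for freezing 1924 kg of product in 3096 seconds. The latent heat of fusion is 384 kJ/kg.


Q_lat = m * h_fg / t
Q_lat = 1924 * 384 / 3096
Q_lat = 238.64 kW

238.64


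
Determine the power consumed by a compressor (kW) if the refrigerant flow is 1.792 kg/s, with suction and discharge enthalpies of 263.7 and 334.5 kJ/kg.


dh = 334.5 - 263.7 = 70.8 kJ/kg
W = m_dot * dh = 1.792 * 70.8 = 126.87 kW

126.87


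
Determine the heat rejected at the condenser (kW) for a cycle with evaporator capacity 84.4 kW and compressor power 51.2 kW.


Q_cond = Q_evap + W
Q_cond = 84.4 + 51.2
Q_cond = 135.6 kW

135.6


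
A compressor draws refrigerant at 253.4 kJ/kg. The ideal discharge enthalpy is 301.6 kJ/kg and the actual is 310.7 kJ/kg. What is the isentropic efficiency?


dh_ideal = 301.6 - 253.4 = 48.2 kJ/kg
dh_actual = 310.7 - 253.4 = 57.3 kJ/kg
eta_s = dh_ideal / dh_actual = 48.2 / 57.3
eta_s = 0.8412

0.8412


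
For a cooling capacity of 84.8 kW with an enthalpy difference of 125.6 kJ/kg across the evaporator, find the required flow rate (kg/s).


m_dot = Q / dh
m_dot = 84.8 / 125.6
m_dot = 0.6752 kg/s

0.6752


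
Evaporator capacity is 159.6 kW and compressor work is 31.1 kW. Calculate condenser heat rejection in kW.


Q_cond = Q_evap + W
Q_cond = 159.6 + 31.1
Q_cond = 190.7 kW

190.7


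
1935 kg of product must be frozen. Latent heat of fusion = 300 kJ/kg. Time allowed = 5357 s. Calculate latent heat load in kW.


Q_lat = m * h_fg / t
Q_lat = 1935 * 300 / 5357
Q_lat = 108.36 kW

108.36


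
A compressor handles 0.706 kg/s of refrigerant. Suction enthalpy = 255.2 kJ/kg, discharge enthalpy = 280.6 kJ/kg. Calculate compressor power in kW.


dh = 280.6 - 255.2 = 25.4 kJ/kg
W = m_dot * dh = 0.706 * 25.4 = 17.93 kW

17.93


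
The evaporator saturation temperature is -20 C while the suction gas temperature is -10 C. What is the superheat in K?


Superheat = T_suction - T_evap
Superheat = -10 - (-20)
Superheat = 10 K

10


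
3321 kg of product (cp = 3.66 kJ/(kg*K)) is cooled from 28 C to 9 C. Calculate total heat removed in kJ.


dT = 28 - (9) = 19 K
Q = m * cp * dT = 3321 * 3.66 * 19
Q = 230942 kJ

230942


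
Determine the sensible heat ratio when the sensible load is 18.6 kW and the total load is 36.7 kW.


SHR = Q_sensible / Q_total
SHR = 18.6 / 36.7
SHR = 0.507

0.507


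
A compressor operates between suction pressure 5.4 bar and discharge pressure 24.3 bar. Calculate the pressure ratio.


PR = P_high / P_low
PR = 24.3 / 5.4
PR = 4.5

4.5


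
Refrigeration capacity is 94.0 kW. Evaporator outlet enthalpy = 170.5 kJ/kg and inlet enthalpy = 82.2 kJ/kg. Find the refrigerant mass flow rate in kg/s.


dh = 170.5 - 82.2 = 88.3 kJ/kg
m_dot = Q / dh = 94.0 / 88.3 = 1.0646 kg/s

1.0646


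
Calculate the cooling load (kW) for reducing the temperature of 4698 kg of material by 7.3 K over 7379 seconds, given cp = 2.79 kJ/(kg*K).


Q = m * cp * dT / t
Q = 4698 * 2.79 * 7.3 / 7379
Q = 12.967 kW

12.967


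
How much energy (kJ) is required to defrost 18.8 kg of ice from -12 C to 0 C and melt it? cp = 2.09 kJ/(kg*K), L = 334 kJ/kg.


Sensible heat = cp * dT = 2.09 * 12 = 25.08 kJ/kg
Total per kg = 25.08 + 334 = 359.08 kJ/kg
Q = m * total = 18.8 * 359.08
Q = 6750.7 kJ

6750.7


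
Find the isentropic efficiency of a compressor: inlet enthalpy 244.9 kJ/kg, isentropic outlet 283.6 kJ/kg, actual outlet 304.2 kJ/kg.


dh_ideal = 283.6 - 244.9 = 38.7 kJ/kg
dh_actual = 304.2 - 244.9 = 59.3 kJ/kg
eta_s = dh_ideal / dh_actual = 38.7 / 59.3
eta_s = 0.6526

0.6526


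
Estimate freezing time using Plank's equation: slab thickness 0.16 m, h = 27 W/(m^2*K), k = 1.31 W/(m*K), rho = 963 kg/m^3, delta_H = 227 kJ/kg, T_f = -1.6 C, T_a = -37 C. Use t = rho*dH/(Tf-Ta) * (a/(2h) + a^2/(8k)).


dT = -1.6 - (-37) = 35.4 K
term1 = a/(2h) = 0.16/(2*27) = 0.002962962963
term2 = a^2/(8k) = 0.16^2/(8*1.31) = 0.002442748092
t = rho*dH*1000/dT * (term1 + term2)
t = 963*227*1000/35.4 * (0.002962962963 + 0.002442748092)
t = 33381 s

33381


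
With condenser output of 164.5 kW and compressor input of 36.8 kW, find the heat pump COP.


COP_hp = Q_cond / W
COP_hp = 164.5 / 36.8
COP_hp = 4.47

4.47


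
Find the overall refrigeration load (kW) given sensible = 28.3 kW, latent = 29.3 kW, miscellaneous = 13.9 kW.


Q_total = Q_s + Q_l + Q_misc
Q_total = 28.3 + 29.3 + 13.9
Q_total = 71.5 kW

71.5


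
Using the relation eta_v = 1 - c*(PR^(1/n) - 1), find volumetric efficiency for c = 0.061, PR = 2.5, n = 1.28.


PR^(1/n) = 2.5^(1/1.28) = 2.04592935
eta_v = 1 - 0.061 * (2.04592935 - 1)
eta_v = 0.9362

0.9362


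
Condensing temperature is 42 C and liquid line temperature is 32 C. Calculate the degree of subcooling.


Subcooling = T_cond - T_liquid
Subcooling = 42 - 32
Subcooling = 10 K

10


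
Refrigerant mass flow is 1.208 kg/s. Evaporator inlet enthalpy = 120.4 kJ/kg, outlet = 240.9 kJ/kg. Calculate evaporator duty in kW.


dh = 240.9 - 120.4 = 120.5 kJ/kg
Q_evap = m_dot * dh = 1.208 * 120.5
Q_evap = 145.56 kW

145.56


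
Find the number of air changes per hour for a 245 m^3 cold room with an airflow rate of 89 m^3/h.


ACH = flow / volume
ACH = 89 / 245
ACH = 0.363

0.363


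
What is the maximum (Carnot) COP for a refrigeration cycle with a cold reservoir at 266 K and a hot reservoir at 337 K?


dT = 337 - 266 = 71 K
COP_carnot = T_cold / dT = 266 / 71
COP_carnot = 3.746

3.746


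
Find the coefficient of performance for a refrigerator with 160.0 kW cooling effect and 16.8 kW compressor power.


COP = Q_evap / W
COP = 160.0 / 16.8
COP = 9.524

9.524


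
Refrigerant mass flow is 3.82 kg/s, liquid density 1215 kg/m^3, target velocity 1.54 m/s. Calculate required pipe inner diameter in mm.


A = m_dot / (rho * v) = 3.82 / (1215 * 1.54) = 0.002041579819 m^2
d = sqrt(4*A/pi) * 1000
d = 51.0 mm

51.0


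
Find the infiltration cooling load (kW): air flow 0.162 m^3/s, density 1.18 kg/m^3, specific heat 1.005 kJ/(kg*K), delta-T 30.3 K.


Q = V_dot * rho * cp * dT
Q = 0.162 * 1.18 * 1.005 * 30.3
Q = 5.821 kW

5.821


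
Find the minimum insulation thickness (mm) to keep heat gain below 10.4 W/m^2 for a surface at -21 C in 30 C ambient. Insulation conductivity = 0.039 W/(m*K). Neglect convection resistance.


dT = 30 - (-21) = 51 K
thickness = k * dT / q_max * 1000
thickness = 0.039 * 51 / 10.4 * 1000
thickness = 191.3 mm

191.3


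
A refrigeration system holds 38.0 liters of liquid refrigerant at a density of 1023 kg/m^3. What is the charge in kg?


Charge = V * rho / 1000
Charge = 38.0 * 1023 / 1000
Charge = 38.87 kg

38.87


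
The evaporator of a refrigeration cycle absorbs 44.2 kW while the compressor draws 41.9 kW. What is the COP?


COP = Q_evap / W
COP = 44.2 / 41.9
COP = 1.055

1.055


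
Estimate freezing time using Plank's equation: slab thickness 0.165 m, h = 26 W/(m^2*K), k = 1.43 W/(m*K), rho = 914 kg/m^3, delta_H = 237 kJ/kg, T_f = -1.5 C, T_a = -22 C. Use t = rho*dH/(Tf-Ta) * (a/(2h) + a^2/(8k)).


dT = -1.5 - (-22) = 20.5 K
term1 = a/(2h) = 0.165/(2*26) = 0.003173076923
term2 = a^2/(8k) = 0.165^2/(8*1.43) = 0.002379807692
t = rho*dH*1000/dT * (term1 + term2)
t = 914*237*1000/20.5 * (0.003173076923 + 0.002379807692)
t = 58676 s

58676


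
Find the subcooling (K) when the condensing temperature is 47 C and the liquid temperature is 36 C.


Subcooling = T_cond - T_liquid
Subcooling = 47 - 36
Subcooling = 11 K

11


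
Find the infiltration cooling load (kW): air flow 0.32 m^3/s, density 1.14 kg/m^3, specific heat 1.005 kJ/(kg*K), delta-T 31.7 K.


Q = V_dot * rho * cp * dT
Q = 0.32 * 1.14 * 1.005 * 31.7
Q = 11.622 kW

11.622


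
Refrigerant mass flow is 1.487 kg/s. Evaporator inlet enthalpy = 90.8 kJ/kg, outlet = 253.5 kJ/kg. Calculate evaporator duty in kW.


dh = 253.5 - 90.8 = 162.7 kJ/kg
Q_evap = m_dot * dh = 1.487 * 162.7
Q_evap = 241.93 kW

241.93


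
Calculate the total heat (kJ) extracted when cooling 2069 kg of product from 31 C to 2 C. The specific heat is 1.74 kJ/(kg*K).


dT = 31 - (2) = 29 K
Q = m * cp * dT = 2069 * 1.74 * 29
Q = 104402 kJ

104402


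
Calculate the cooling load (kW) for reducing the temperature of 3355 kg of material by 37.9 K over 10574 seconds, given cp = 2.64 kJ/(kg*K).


Q = m * cp * dT / t
Q = 3355 * 2.64 * 37.9 / 10574
Q = 31.747 kW

31.747


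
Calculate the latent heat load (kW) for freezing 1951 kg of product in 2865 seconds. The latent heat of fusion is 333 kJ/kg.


Q_lat = m * h_fg / t
Q_lat = 1951 * 333 / 2865
Q_lat = 226.77 kW

226.77


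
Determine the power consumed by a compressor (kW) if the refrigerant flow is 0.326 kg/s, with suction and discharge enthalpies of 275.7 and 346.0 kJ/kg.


dh = 346.0 - 275.7 = 70.3 kJ/kg
W = m_dot * dh = 0.326 * 70.3 = 22.92 kW

22.92


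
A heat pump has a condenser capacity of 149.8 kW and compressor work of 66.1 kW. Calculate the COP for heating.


COP_hp = Q_cond / W
COP_hp = 149.8 / 66.1
COP_hp = 2.266

2.266


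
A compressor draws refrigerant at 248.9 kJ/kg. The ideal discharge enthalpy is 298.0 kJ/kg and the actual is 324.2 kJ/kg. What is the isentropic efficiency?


dh_ideal = 298.0 - 248.9 = 49.1 kJ/kg
dh_actual = 324.2 - 248.9 = 75.3 kJ/kg
eta_s = dh_ideal / dh_actual = 49.1 / 75.3
eta_s = 0.6521

0.6521


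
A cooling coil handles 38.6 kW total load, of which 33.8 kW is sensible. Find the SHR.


SHR = Q_sensible / Q_total
SHR = 33.8 / 38.6
SHR = 0.876

0.876


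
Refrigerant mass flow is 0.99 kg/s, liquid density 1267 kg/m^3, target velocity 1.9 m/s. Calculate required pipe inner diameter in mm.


A = m_dot / (rho * v) = 0.99 / (1267 * 1.9) = 0.0004112491173 m^2
d = sqrt(4*A/pi) * 1000
d = 22.9 mm

22.9


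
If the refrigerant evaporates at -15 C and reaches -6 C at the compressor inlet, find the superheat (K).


Superheat = T_suction - T_evap
Superheat = -6 - (-15)
Superheat = 9 K

9


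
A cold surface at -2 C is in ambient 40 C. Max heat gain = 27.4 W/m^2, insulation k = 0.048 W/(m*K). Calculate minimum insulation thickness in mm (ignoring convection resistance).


dT = 40 - (-2) = 42 K
thickness = k * dT / q_max * 1000
thickness = 0.048 * 42 / 27.4 * 1000
thickness = 73.6 mm

73.6


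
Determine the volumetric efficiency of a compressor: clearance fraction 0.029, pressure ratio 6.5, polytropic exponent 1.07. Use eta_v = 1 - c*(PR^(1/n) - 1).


PR^(1/n) = 6.5^(1/1.07) = 5.75085091
eta_v = 1 - 0.029 * (5.75085091 - 1)
eta_v = 0.8622

0.8622


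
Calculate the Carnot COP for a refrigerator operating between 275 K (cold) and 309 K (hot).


dT = 309 - 275 = 34 K
COP_carnot = T_cold / dT = 275 / 34
COP_carnot = 8.088

8.088


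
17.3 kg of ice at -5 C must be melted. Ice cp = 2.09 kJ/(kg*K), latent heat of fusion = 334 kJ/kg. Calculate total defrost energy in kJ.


Sensible heat = cp * dT = 2.09 * 5 = 10.45 kJ/kg
Total per kg = 10.45 + 334 = 344.45 kJ/kg
Q = m * total = 17.3 * 344.45
Q = 5959.0 kJ

5959.0


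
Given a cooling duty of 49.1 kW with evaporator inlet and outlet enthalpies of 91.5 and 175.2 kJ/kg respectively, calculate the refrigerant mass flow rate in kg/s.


dh = 175.2 - 91.5 = 83.7 kJ/kg
m_dot = Q / dh = 49.1 / 83.7 = 0.5866 kg/s

0.5866


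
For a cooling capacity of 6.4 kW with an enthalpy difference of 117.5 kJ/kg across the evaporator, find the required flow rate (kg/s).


m_dot = Q / dh
m_dot = 6.4 / 117.5
m_dot = 0.0545 kg/s

0.0545


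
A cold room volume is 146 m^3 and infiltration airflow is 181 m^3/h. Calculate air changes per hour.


ACH = flow / volume
ACH = 181 / 146
ACH = 1.24

1.24


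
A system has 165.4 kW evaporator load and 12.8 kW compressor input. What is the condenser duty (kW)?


Q_cond = Q_evap + W
Q_cond = 165.4 + 12.8
Q_cond = 178.2 kW

178.2


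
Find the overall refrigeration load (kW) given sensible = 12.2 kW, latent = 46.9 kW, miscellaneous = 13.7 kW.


Q_total = Q_s + Q_l + Q_misc
Q_total = 12.2 + 46.9 + 13.7
Q_total = 72.8 kW

72.8


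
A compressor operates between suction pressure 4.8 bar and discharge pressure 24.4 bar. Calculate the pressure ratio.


PR = P_high / P_low
PR = 24.4 / 4.8
PR = 5.083

5.083


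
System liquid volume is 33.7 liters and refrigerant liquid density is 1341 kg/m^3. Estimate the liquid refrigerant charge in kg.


Charge = V * rho / 1000
Charge = 33.7 * 1341 / 1000
Charge = 45.19 kg

45.19


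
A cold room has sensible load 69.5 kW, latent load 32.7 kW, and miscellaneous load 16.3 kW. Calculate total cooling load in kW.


Q_total = Q_s + Q_l + Q_misc
Q_total = 69.5 + 32.7 + 16.3
Q_total = 118.5 kW

118.5


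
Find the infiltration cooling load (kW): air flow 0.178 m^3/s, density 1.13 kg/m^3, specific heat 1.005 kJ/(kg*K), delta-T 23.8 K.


Q = V_dot * rho * cp * dT
Q = 0.178 * 1.13 * 1.005 * 23.8
Q = 4.811 kW

4.811


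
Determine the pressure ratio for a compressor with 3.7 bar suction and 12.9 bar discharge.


PR = P_high / P_low
PR = 12.9 / 3.7
PR = 3.486

3.486


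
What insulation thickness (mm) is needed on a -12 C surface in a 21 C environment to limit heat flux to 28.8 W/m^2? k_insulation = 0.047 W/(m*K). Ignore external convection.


dT = 21 - (-12) = 33 K
thickness = k * dT / q_max * 1000
thickness = 0.047 * 33 / 28.8 * 1000
thickness = 53.9 mm

53.9


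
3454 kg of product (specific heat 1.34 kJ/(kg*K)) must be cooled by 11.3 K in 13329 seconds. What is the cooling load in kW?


Q = m * cp * dT / t
Q = 3454 * 1.34 * 11.3 / 13329
Q = 3.924 kW

3.924


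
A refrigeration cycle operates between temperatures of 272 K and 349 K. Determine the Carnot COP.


dT = 349 - 272 = 77 K
COP_carnot = T_cold / dT = 272 / 77
COP_carnot = 3.532

3.532


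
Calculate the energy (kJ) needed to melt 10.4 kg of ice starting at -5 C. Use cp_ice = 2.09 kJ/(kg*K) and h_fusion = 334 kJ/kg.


Sensible heat = cp * dT = 2.09 * 5 = 10.45 kJ/kg
Total per kg = 10.45 + 334 = 344.45 kJ/kg
Q = m * total = 10.4 * 344.45
Q = 3582.3 kJ

3582.3


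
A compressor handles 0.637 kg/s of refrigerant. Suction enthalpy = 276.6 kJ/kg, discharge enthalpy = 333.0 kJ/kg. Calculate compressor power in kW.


dh = 333.0 - 276.6 = 56.4 kJ/kg
W = m_dot * dh = 0.637 * 56.4 = 35.93 kW

35.93


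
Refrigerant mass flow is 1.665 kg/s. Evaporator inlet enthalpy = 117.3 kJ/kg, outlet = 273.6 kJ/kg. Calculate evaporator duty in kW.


dh = 273.6 - 117.3 = 156.3 kJ/kg
Q_evap = m_dot * dh = 1.665 * 156.3
Q_evap = 260.24 kW

260.24


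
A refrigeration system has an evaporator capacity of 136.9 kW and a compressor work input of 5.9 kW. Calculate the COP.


COP = Q_evap / W
COP = 136.9 / 5.9
COP = 23.203

23.203


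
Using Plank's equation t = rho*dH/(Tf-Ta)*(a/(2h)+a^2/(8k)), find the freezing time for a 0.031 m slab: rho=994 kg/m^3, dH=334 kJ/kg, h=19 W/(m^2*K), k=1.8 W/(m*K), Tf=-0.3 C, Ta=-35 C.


dT = -0.3 - (-35) = 34.7 K
term1 = a/(2h) = 0.031/(2*19) = 0.0008157894737
term2 = a^2/(8k) = 0.031^2/(8*1.8) = 0.00006673611111
t = rho*dH*1000/dT * (term1 + term2)
t = 994*334*1000/34.7 * (0.0008157894737 + 0.00006673611111)
t = 8444 s

8444


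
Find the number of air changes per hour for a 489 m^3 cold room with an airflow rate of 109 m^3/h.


ACH = flow / volume
ACH = 109 / 489
ACH = 0.223

0.223


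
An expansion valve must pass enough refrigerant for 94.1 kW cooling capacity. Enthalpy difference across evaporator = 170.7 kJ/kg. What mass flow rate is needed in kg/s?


m_dot = Q / dh
m_dot = 94.1 / 170.7
m_dot = 0.5513 kg/s

0.5513


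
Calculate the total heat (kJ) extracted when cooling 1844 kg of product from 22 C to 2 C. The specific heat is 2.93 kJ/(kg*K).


dT = 22 - (2) = 20 K
Q = m * cp * dT = 1844 * 2.93 * 20
Q = 108058 kJ

108058


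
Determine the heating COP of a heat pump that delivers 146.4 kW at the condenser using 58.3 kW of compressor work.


COP_hp = Q_cond / W
COP_hp = 146.4 / 58.3
COP_hp = 2.511

2.511


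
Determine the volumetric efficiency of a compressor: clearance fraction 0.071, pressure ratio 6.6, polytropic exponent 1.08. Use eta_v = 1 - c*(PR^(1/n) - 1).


PR^(1/n) = 6.6^(1/1.08) = 5.73900995
eta_v = 1 - 0.071 * (5.73900995 - 1)
eta_v = 0.6635

0.6635


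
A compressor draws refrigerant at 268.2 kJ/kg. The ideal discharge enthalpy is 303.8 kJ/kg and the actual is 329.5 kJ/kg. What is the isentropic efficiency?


dh_ideal = 303.8 - 268.2 = 35.6 kJ/kg
dh_actual = 329.5 - 268.2 = 61.3 kJ/kg
eta_s = dh_ideal / dh_actual = 35.6 / 61.3
eta_s = 0.5808

0.5808


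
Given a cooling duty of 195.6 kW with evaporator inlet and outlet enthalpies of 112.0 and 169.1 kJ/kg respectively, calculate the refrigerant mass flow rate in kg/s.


dh = 169.1 - 112.0 = 57.1 kJ/kg
m_dot = Q / dh = 195.6 / 57.1 = 3.4256 kg/s

3.4256


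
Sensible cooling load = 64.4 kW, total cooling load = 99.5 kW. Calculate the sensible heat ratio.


SHR = Q_sensible / Q_total
SHR = 64.4 / 99.5
SHR = 0.647

0.647


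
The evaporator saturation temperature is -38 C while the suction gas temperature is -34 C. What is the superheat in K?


Superheat = T_suction - T_evap
Superheat = -34 - (-38)
Superheat = 4 K

4


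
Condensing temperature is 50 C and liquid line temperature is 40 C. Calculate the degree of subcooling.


Subcooling = T_cond - T_liquid
Subcooling = 50 - 40
Subcooling = 10 K

10


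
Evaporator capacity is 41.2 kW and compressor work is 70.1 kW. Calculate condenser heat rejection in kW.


Q_cond = Q_evap + W
Q_cond = 41.2 + 70.1
Q_cond = 111.3 kW

111.3


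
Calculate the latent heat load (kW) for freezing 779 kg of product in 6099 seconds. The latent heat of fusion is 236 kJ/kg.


Q_lat = m * h_fg / t
Q_lat = 779 * 236 / 6099
Q_lat = 30.14 kW

30.14


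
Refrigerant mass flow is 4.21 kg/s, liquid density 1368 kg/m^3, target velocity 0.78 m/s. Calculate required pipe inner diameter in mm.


A = m_dot / (rho * v) = 4.21 / (1368 * 0.78) = 0.003945494077 m^2
d = sqrt(4*A/pi) * 1000
d = 70.9 mm

70.9


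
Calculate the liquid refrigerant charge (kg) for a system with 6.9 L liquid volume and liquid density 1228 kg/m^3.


Charge = V * rho / 1000
Charge = 6.9 * 1228 / 1000
Charge = 8.47 kg

8.47


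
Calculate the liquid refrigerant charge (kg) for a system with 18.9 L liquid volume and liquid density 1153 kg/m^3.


Charge = V * rho / 1000
Charge = 18.9 * 1153 / 1000
Charge = 21.79 kg

21.79


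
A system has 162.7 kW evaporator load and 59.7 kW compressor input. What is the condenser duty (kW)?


Q_cond = Q_evap + W
Q_cond = 162.7 + 59.7
Q_cond = 222.4 kW

222.4


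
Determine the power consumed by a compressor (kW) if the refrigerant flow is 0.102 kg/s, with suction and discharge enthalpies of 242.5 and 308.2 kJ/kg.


dh = 308.2 - 242.5 = 65.7 kJ/kg
W = m_dot * dh = 0.102 * 65.7 = 6.7 kW

6.7


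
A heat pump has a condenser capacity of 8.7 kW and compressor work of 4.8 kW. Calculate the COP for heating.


COP_hp = Q_cond / W
COP_hp = 8.7 / 4.8
COP_hp = 1.813

1.813


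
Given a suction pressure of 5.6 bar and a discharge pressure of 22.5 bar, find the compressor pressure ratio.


PR = P_high / P_low
PR = 22.5 / 5.6
PR = 4.018

4.018


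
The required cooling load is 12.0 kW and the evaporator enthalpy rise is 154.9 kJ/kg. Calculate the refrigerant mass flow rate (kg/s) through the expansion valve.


m_dot = Q / dh
m_dot = 12.0 / 154.9
m_dot = 0.0775 kg/s

0.0775


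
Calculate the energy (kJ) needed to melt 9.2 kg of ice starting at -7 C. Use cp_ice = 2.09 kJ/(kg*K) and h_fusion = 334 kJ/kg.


Sensible heat = cp * dT = 2.09 * 7 = 14.63 kJ/kg
Total per kg = 14.63 + 334 = 348.63 kJ/kg
Q = m * total = 9.2 * 348.63
Q = 3207.4 kJ

3207.4


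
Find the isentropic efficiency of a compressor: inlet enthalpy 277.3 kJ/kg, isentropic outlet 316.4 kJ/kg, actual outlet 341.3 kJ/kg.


dh_ideal = 316.4 - 277.3 = 39.1 kJ/kg
dh_actual = 341.3 - 277.3 = 64.0 kJ/kg
eta_s = dh_ideal / dh_actual = 39.1 / 64.0
eta_s = 0.6109

0.6109


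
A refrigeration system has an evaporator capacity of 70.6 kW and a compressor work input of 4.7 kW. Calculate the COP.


COP = Q_evap / W
COP = 70.6 / 4.7
COP = 15.021

15.021


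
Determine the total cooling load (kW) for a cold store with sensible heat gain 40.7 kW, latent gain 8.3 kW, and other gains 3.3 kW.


Q_total = Q_s + Q_l + Q_misc
Q_total = 40.7 + 8.3 + 3.3
Q_total = 52.3 kW

52.3


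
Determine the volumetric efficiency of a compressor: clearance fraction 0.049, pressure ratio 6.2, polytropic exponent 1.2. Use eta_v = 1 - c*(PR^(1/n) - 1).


PR^(1/n) = 6.2^(1/1.2) = 4.57431858
eta_v = 1 - 0.049 * (4.57431858 - 1)
eta_v = 0.8249

0.8249


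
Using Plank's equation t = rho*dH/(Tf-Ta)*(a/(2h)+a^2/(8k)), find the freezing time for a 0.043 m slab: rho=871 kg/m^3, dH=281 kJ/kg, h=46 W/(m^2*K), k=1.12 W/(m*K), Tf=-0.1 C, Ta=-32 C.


dT = -0.1 - (-32) = 31.9 K
term1 = a/(2h) = 0.043/(2*46) = 0.0004673913043
term2 = a^2/(8k) = 0.043^2/(8*1.12) = 0.0002063616071
t = rho*dH*1000/dT * (term1 + term2)
t = 871*281*1000/31.9 * (0.0004673913043 + 0.0002063616071)
t = 5169 s

5169


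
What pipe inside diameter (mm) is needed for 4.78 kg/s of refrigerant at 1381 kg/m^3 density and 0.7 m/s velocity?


A = m_dot / (rho * v) = 4.78 / (1381 * 0.7) = 0.004944657081 m^2
d = sqrt(4*A/pi) * 1000
d = 79.3 mm

79.3


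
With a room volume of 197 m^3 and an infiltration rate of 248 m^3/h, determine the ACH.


ACH = flow / volume
ACH = 248 / 197
ACH = 1.259

1.259


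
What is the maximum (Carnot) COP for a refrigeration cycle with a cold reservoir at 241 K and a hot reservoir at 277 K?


dT = 277 - 241 = 36 K
COP_carnot = T_cold / dT = 241 / 36
COP_carnot = 6.694

6.694


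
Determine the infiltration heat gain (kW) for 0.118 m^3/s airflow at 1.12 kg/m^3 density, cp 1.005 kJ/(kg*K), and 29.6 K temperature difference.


Q = V_dot * rho * cp * dT
Q = 0.118 * 1.12 * 1.005 * 29.6
Q = 3.931 kW

3.931


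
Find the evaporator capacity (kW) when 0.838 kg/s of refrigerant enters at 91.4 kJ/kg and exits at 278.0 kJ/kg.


dh = 278.0 - 91.4 = 186.6 kJ/kg
Q_evap = m_dot * dh = 0.838 * 186.6
Q_evap = 156.37 kW

156.37


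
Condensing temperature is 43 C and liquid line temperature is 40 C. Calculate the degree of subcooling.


Subcooling = T_cond - T_liquid
Subcooling = 43 - 40
Subcooling = 3 K

3


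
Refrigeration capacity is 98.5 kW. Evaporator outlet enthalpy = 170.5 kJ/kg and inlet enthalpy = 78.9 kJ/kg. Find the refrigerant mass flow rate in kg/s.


dh = 170.5 - 78.9 = 91.6 kJ/kg
m_dot = Q / dh = 98.5 / 91.6 = 1.0753 kg/s

1.0753


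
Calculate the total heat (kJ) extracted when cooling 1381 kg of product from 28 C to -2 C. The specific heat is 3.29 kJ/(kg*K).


dT = 28 - (-2) = 30 K
Q = m * cp * dT = 1381 * 3.29 * 30
Q = 136305 kJ

136305


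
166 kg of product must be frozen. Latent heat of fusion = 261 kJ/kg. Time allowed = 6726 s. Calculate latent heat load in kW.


Q_lat = m * h_fg / t
Q_lat = 166 * 261 / 6726
Q_lat = 6.44 kW

6.44


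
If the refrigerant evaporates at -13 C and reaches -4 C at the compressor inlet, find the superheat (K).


Superheat = T_suction - T_evap
Superheat = -4 - (-13)
Superheat = 9 K

9


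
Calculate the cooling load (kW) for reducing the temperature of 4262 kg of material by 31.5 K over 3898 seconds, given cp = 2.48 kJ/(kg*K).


Q = m * cp * dT / t
Q = 4262 * 2.48 * 31.5 / 3898
Q = 85.415 kW

85.415


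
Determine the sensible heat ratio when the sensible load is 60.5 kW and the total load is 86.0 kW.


SHR = Q_sensible / Q_total
SHR = 60.5 / 86.0
SHR = 0.703

0.703


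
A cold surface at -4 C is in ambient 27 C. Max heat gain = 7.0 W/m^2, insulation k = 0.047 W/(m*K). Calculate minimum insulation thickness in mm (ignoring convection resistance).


dT = 27 - (-4) = 31 K
thickness = k * dT / q_max * 1000
thickness = 0.047 * 31 / 7.0 * 1000
thickness = 208.1 mm

208.1


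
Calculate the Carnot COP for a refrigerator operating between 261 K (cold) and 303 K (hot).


dT = 303 - 261 = 42 K
COP_carnot = T_cold / dT = 261 / 42
COP_carnot = 6.214

6.214


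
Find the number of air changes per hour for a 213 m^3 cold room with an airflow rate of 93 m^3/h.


ACH = flow / volume
ACH = 93 / 213
ACH = 0.437

0.437


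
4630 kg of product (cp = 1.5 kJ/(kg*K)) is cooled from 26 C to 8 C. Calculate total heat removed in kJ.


dT = 26 - (8) = 18 K
Q = m * cp * dT = 4630 * 1.5 * 18
Q = 125010 kJ

125010


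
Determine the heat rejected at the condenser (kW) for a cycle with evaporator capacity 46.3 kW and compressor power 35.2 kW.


Q_cond = Q_evap + W
Q_cond = 46.3 + 35.2
Q_cond = 81.5 kW

81.5


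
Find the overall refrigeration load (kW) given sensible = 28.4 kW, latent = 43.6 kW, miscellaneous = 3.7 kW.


Q_total = Q_s + Q_l + Q_misc
Q_total = 28.4 + 43.6 + 3.7
Q_total = 75.7 kW

75.7


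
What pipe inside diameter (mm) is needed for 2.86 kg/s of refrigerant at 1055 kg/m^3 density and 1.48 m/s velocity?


A = m_dot / (rho * v) = 2.86 / (1055 * 1.48) = 0.001831689509 m^2
d = sqrt(4*A/pi) * 1000
d = 48.3 mm

48.3


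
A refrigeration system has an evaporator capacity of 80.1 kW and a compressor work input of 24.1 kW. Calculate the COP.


COP = Q_evap / W
COP = 80.1 / 24.1
COP = 3.324

3.324


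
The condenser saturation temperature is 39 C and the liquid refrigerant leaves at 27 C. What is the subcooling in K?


Subcooling = T_cond - T_liquid
Subcooling = 39 - 27
Subcooling = 12 K

12


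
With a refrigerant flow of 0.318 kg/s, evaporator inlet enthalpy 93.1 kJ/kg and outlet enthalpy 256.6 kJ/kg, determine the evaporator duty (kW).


dh = 256.6 - 93.1 = 163.5 kJ/kg
Q_evap = m_dot * dh = 0.318 * 163.5
Q_evap = 51.99 kW

51.99


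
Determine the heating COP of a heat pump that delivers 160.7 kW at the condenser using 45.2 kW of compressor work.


COP_hp = Q_cond / W
COP_hp = 160.7 / 45.2
COP_hp = 3.555

3.555


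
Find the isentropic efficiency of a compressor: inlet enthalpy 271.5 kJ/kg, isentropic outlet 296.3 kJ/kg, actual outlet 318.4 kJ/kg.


dh_ideal = 296.3 - 271.5 = 24.8 kJ/kg
dh_actual = 318.4 - 271.5 = 46.9 kJ/kg
eta_s = dh_ideal / dh_actual = 24.8 / 46.9
eta_s = 0.5288

0.5288


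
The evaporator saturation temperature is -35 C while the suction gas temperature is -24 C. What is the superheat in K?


Superheat = T_suction - T_evap
Superheat = -24 - (-35)
Superheat = 11 K

11


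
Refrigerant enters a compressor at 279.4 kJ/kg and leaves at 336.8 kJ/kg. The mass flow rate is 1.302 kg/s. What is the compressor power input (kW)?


dh = 336.8 - 279.4 = 57.4 kJ/kg
W = m_dot * dh = 1.302 * 57.4 = 74.73 kW

74.73


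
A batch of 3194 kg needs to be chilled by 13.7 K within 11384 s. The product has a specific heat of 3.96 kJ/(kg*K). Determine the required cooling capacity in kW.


Q = m * cp * dT / t
Q = 3194 * 3.96 * 13.7 / 11384
Q = 15.221 kW

15.221


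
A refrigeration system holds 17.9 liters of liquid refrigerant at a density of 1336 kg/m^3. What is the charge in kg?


Charge = V * rho / 1000
Charge = 17.9 * 1336 / 1000
Charge = 23.91 kg

23.91


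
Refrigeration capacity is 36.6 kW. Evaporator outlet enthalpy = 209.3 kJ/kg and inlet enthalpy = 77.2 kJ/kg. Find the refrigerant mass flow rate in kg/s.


dh = 209.3 - 77.2 = 132.1 kJ/kg
m_dot = Q / dh = 36.6 / 132.1 = 0.2771 kg/s

0.2771


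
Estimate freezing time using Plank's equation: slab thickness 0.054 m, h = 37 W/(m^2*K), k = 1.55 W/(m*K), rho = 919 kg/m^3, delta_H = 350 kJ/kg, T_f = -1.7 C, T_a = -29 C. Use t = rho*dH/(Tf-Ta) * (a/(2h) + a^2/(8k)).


dT = -1.7 - (-29) = 27.3 K
term1 = a/(2h) = 0.054/(2*37) = 0.0007297297297
term2 = a^2/(8k) = 0.054^2/(8*1.55) = 0.0002351612903
t = rho*dH*1000/dT * (term1 + term2)
t = 919*350*1000/27.3 * (0.0007297297297 + 0.0002351612903)
t = 11368 s

11368


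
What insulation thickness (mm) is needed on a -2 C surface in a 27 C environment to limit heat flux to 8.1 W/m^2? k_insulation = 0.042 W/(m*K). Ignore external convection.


dT = 27 - (-2) = 29 K
thickness = k * dT / q_max * 1000
thickness = 0.042 * 29 / 8.1 * 1000
thickness = 150.4 mm

150.4


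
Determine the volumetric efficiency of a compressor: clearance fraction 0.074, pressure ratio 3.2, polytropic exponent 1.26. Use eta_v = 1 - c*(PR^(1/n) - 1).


PR^(1/n) = 3.2^(1/1.26) = 2.51717078
eta_v = 1 - 0.074 * (2.51717078 - 1)
eta_v = 0.8877

0.8877


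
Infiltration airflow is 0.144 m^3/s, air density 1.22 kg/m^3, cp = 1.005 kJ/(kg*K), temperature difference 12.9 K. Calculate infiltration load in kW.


Q = V_dot * rho * cp * dT
Q = 0.144 * 1.22 * 1.005 * 12.9
Q = 2.278 kW

2.278


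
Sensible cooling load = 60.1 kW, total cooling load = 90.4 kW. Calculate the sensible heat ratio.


SHR = Q_sensible / Q_total
SHR = 60.1 / 90.4
SHR = 0.665

0.665


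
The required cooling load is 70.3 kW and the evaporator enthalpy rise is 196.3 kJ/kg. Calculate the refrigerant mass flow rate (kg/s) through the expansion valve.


m_dot = Q / dh
m_dot = 70.3 / 196.3
m_dot = 0.3581 kg/s

0.3581


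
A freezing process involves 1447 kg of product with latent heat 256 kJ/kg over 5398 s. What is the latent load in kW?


Q_lat = m * h_fg / t
Q_lat = 1447 * 256 / 5398
Q_lat = 68.62 kW

68.62


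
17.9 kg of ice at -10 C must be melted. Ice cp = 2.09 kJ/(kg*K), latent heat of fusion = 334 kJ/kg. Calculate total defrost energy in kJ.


Sensible heat = cp * dT = 2.09 * 10 = 20.9 kJ/kg
Total per kg = 20.9 + 334 = 354.9 kJ/kg
Q = m * total = 17.9 * 354.9
Q = 6352.7 kJ

6352.7


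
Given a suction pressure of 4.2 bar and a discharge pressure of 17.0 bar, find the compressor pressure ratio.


PR = P_high / P_low
PR = 17.0 / 4.2
PR = 4.048

4.048


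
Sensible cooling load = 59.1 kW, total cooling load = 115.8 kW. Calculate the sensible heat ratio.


SHR = Q_sensible / Q_total
SHR = 59.1 / 115.8
SHR = 0.51

0.51


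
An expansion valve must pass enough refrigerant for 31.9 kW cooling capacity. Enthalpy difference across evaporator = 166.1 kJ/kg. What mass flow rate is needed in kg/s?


m_dot = Q / dh
m_dot = 31.9 / 166.1
m_dot = 0.1921 kg/s

0.1921


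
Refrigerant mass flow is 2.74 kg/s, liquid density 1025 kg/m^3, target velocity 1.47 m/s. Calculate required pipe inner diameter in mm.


A = m_dot / (rho * v) = 2.74 / (1025 * 1.47) = 0.001818483491 m^2
d = sqrt(4*A/pi) * 1000
d = 48.1 mm

48.1


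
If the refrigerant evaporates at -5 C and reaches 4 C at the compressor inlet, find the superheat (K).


Superheat = T_suction - T_evap
Superheat = 4 - (-5)
Superheat = 9 K

9


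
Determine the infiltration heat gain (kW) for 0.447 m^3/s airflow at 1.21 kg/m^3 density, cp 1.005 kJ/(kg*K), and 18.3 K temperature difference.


Q = V_dot * rho * cp * dT
Q = 0.447 * 1.21 * 1.005 * 18.3
Q = 9.947 kW

9.947


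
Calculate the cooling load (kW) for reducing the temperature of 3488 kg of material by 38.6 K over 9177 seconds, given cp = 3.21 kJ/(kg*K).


Q = m * cp * dT / t
Q = 3488 * 3.21 * 38.6 / 9177
Q = 47.094 kW

47.094


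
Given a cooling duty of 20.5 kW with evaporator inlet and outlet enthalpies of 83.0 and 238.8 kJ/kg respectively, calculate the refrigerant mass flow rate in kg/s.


dh = 238.8 - 83.0 = 155.8 kJ/kg
m_dot = Q / dh = 20.5 / 155.8 = 0.1316 kg/s

0.1316


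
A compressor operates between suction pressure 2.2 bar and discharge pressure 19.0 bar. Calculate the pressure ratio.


PR = P_high / P_low
PR = 19.0 / 2.2
PR = 8.636

8.636


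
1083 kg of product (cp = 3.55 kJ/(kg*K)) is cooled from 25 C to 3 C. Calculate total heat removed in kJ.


dT = 25 - (3) = 22 K
Q = m * cp * dT = 1083 * 3.55 * 22
Q = 84582 kJ

84582


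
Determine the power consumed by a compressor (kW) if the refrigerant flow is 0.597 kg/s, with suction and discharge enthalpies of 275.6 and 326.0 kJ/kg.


dh = 326.0 - 275.6 = 50.4 kJ/kg
W = m_dot * dh = 0.597 * 50.4 = 30.09 kW

30.09


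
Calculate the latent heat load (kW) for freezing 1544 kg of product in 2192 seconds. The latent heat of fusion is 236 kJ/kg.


Q_lat = m * h_fg / t
Q_lat = 1544 * 236 / 2192
Q_lat = 166.23 kW

166.23


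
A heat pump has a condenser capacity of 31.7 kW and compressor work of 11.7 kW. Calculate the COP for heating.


COP_hp = Q_cond / W
COP_hp = 31.7 / 11.7
COP_hp = 2.709

2.709


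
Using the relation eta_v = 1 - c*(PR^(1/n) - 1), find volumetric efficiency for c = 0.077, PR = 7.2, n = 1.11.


PR^(1/n) = 7.2^(1/1.11) = 5.9206804
eta_v = 1 - 0.077 * (5.9206804 - 1)
eta_v = 0.6211

0.6211


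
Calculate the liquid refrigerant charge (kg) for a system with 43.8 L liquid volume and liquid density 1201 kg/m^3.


Charge = V * rho / 1000
Charge = 43.8 * 1201 / 1000
Charge = 52.6 kg

52.6


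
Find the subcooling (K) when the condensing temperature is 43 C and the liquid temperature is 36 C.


Subcooling = T_cond - T_liquid
Subcooling = 43 - 36
Subcooling = 7 K

7


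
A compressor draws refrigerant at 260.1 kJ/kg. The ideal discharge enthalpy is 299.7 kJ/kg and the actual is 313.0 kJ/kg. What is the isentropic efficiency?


dh_ideal = 299.7 - 260.1 = 39.6 kJ/kg
dh_actual = 313.0 - 260.1 = 52.9 kJ/kg
eta_s = dh_ideal / dh_actual = 39.6 / 52.9
eta_s = 0.7486

0.7486


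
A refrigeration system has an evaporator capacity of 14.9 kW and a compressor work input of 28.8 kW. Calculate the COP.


COP = Q_evap / W
COP = 14.9 / 28.8
COP = 0.517

0.517


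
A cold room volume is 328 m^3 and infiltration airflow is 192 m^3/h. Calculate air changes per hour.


ACH = flow / volume
ACH = 192 / 328
ACH = 0.585

0.585


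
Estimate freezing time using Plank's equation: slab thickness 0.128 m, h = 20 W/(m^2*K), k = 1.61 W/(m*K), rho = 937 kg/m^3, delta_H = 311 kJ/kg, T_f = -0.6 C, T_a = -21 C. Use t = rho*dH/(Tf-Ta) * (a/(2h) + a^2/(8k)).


dT = -0.6 - (-21) = 20.4 K
term1 = a/(2h) = 0.128/(2*20) = 0.0032
term2 = a^2/(8k) = 0.128^2/(8*1.61) = 0.001272049689
t = rho*dH*1000/dT * (term1 + term2)
t = 937*311*1000/20.4 * (0.0032 + 0.001272049689)
t = 63882 s

63882


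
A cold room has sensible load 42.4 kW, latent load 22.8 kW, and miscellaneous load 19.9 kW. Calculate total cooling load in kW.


Q_total = Q_s + Q_l + Q_misc
Q_total = 42.4 + 22.8 + 19.9
Q_total = 85.1 kW

85.1


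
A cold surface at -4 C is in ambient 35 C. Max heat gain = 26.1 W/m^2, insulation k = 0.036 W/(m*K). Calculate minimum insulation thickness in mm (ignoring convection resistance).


dT = 35 - (-4) = 39 K
thickness = k * dT / q_max * 1000
thickness = 0.036 * 39 / 26.1 * 1000
thickness = 53.8 mm

53.8


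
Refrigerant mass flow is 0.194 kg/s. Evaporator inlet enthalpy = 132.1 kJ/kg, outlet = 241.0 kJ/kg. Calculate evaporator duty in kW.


dh = 241.0 - 132.1 = 108.9 kJ/kg
Q_evap = m_dot * dh = 0.194 * 108.9
Q_evap = 21.13 kW

21.13


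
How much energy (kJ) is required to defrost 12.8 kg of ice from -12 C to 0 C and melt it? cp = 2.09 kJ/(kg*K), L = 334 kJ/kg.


Sensible heat = cp * dT = 2.09 * 12 = 25.08 kJ/kg
Total per kg = 25.08 + 334 = 359.08 kJ/kg
Q = m * total = 12.8 * 359.08
Q = 4596.2 kJ

4596.2


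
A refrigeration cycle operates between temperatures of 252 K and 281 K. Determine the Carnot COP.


dT = 281 - 252 = 29 K
COP_carnot = T_cold / dT = 252 / 29
COP_carnot = 8.69

8.69


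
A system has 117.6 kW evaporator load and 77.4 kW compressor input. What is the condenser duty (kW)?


Q_cond = Q_evap + W
Q_cond = 117.6 + 77.4
Q_cond = 195.0 kW

195.0


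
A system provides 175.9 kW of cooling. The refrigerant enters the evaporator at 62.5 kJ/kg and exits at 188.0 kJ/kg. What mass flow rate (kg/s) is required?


dh = 188.0 - 62.5 = 125.5 kJ/kg
m_dot = Q / dh = 175.9 / 125.5 = 1.4016 kg/s

1.4016


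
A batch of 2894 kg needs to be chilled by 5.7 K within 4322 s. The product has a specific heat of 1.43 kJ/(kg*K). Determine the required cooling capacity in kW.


Q = m * cp * dT / t
Q = 2894 * 1.43 * 5.7 / 4322
Q = 5.458 kW

5.458


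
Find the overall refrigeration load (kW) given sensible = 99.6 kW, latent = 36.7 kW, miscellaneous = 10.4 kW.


Q_total = Q_s + Q_l + Q_misc
Q_total = 99.6 + 36.7 + 10.4
Q_total = 146.7 kW

146.7


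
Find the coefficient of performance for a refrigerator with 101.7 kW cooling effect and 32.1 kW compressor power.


COP = Q_evap / W
COP = 101.7 / 32.1
COP = 3.168

3.168


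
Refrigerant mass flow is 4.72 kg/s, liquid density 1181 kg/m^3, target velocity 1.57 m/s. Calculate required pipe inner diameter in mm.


A = m_dot / (rho * v) = 4.72 / (1181 * 1.57) = 0.002545613401 m^2
d = sqrt(4*A/pi) * 1000
d = 56.9 mm

56.9


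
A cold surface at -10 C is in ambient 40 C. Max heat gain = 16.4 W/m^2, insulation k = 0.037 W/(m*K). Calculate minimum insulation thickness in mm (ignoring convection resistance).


dT = 40 - (-10) = 50 K
thickness = k * dT / q_max * 1000
thickness = 0.037 * 50 / 16.4 * 1000
thickness = 112.8 mm

112.8


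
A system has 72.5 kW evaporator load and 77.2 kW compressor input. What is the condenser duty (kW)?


Q_cond = Q_evap + W
Q_cond = 72.5 + 77.2
Q_cond = 149.7 kW

149.7


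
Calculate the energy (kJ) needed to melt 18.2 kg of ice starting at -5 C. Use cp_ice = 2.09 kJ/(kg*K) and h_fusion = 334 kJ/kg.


Sensible heat = cp * dT = 2.09 * 5 = 10.45 kJ/kg
Total per kg = 10.45 + 334 = 344.45 kJ/kg
Q = m * total = 18.2 * 344.45
Q = 6269.0 kJ

6269.0


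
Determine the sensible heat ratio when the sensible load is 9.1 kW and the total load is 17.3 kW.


SHR = Q_sensible / Q_total
SHR = 9.1 / 17.3
SHR = 0.526

0.526


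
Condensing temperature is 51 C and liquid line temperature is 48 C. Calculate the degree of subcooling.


Subcooling = T_cond - T_liquid
Subcooling = 51 - 48
Subcooling = 3 K

3


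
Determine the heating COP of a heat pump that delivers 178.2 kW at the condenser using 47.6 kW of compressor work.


COP_hp = Q_cond / W
COP_hp = 178.2 / 47.6
COP_hp = 3.744

3.744


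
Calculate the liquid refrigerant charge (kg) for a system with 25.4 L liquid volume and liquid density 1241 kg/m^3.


Charge = V * rho / 1000
Charge = 25.4 * 1241 / 1000
Charge = 31.52 kg

31.52


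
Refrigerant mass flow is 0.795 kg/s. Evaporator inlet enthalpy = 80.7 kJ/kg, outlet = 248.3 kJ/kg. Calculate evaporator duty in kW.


dh = 248.3 - 80.7 = 167.6 kJ/kg
Q_evap = m_dot * dh = 0.795 * 167.6
Q_evap = 133.24 kW

133.24


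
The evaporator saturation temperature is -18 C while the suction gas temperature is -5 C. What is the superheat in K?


Superheat = T_suction - T_evap
Superheat = -5 - (-18)
Superheat = 13 K

13
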